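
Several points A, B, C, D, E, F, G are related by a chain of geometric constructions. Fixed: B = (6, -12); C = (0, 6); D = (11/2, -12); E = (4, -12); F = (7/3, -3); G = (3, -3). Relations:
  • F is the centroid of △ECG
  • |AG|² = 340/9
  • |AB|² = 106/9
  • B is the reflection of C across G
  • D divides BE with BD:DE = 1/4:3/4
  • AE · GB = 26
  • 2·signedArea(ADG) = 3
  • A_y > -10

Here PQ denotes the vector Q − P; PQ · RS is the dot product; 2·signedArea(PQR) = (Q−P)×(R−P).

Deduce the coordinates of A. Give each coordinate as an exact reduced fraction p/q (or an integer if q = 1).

1. A_x = 13/3  [AE · GB = 26 ∩ 2·signedArea(ADG) = 3]
2. A_y = -9  [AE · GB = 26 ∩ 2·signedArea(ADG) = 3]
   → A = (13/3, -9)

A = (13/3, -9)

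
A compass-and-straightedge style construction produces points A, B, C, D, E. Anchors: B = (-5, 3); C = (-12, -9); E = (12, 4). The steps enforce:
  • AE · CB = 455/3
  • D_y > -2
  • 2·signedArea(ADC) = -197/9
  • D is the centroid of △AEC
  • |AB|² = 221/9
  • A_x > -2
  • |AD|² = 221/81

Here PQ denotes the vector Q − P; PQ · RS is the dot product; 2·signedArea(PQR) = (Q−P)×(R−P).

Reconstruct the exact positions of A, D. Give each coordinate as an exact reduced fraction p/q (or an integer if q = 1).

A = (-5/3, -2/3)
D = (-5/9, -17/9)

1. A_x = -5/3  [line -7·x + -12·y + -59/3 = 0 ∩ |AB|² = 221/9]
2. A_y = -2/3  [line -7·x + -12·y + -59/3 = 0 ∩ |AB|² = 221/9]
   → A = (-5/3, -2/3)
3. D_x = -5/9  [2·signedArea(ADC) = -197/9 ∩ D is the centroid of △AEC]
4. D_y = -17/9  [2·signedArea(ADC) = -197/9 ∩ D is the centroid of △AEC]
   → D = (-5/9, -17/9)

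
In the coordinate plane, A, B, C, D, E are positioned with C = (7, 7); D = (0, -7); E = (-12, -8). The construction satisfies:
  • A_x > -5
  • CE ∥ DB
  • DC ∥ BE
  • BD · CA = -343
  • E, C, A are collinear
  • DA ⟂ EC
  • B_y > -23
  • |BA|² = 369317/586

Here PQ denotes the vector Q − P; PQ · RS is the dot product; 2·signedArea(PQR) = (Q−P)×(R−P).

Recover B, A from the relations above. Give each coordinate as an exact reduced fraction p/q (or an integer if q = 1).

1. B_x = -19  [DC ∥ BE ∩ CE ∥ DB]
2. B_y = -22  [DC ∥ BE ∩ CE ∥ DB]
   → B = (-19, -22)
3. A_x = -2415/586  [E, C, A are collinear ∩ DA ⟂ EC]
4. A_y = -1043/586  [E, C, A are collinear ∩ DA ⟂ EC]
   → A = (-2415/586, -1043/586)

A = (-2415/586, -1043/586)
B = (-19, -22)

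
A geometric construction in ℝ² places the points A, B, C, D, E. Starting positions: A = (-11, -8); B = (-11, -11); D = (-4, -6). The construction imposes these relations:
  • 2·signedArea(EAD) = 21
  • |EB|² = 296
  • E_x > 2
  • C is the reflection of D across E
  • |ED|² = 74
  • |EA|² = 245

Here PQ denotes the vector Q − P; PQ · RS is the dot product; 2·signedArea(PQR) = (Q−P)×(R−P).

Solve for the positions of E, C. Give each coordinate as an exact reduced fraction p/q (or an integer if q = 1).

1. E_x = 3  [line -2·x + 7·y + 13 = 0 ∩ |ED|² = 74]
2. E_y = -1  [line -2·x + 7·y + 13 = 0 ∩ |ED|² = 74]
   → E = (3, -1)
3. C_x = 10  [C is the reflection of D across E]
4. C_y = 4  [C is the reflection of D across E]
   → C = (10, 4)

C = (10, 4)
E = (3, -1)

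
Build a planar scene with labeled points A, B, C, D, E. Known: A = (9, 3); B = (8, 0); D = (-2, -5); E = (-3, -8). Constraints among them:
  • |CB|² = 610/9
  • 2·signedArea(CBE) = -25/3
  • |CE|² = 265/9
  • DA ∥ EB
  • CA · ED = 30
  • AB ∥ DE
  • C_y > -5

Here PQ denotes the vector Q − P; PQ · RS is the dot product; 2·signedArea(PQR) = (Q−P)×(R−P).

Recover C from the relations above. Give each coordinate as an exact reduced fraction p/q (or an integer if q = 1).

1. C_x = 1  [2·signedArea(CBE) = -25/3 ∩ CA · ED = 30]
2. C_y = -13/3  [2·signedArea(CBE) = -25/3 ∩ CA · ED = 30]
   → C = (1, -13/3)

C = (1, -13/3)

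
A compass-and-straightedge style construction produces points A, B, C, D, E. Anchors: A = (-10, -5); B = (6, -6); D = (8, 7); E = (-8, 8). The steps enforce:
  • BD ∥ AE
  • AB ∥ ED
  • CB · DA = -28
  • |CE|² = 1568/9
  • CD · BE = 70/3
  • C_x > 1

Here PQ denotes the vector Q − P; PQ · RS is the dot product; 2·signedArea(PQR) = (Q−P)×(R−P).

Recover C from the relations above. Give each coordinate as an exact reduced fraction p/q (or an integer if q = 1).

C = (4/3, -4/3)

1. C_x = 4/3  [CD · BE = 70/3 ∩ CB · DA = -28]
2. C_y = -4/3  [CD · BE = 70/3 ∩ CB · DA = -28]
   → C = (4/3, -4/3)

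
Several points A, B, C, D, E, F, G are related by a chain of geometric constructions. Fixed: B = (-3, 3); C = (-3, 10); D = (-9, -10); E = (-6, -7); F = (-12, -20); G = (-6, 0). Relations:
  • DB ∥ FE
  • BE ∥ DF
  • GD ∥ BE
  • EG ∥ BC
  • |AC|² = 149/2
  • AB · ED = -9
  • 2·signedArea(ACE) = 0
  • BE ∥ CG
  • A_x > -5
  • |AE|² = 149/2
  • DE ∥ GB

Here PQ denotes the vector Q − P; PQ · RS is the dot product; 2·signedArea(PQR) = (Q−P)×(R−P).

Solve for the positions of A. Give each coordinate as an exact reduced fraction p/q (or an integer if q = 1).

A = (-9/2, 3/2)

1. A_x = -9/2  [2·signedArea(ACE) = 0 ∩ AB · ED = -9]
2. A_y = 3/2  [2·signedArea(ACE) = 0 ∩ AB · ED = -9]
   → A = (-9/2, 3/2)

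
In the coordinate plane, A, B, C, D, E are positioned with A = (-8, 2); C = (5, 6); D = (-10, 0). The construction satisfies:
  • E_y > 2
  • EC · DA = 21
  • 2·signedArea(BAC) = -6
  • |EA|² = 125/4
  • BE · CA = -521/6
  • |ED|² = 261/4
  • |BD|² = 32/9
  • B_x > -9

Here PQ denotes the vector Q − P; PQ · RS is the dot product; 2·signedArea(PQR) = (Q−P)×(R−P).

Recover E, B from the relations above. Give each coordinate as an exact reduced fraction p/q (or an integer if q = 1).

B = (-26/3, 4/3)
E = (-5/2, 3)

1. B_x = -26/3  [line -4·x + 13·y + -52 = 0 ∩ |BD|² = 32/9]
2. B_y = 4/3  [line -4·x + 13·y + -52 = 0 ∩ |BD|² = 32/9]
   → B = (-26/3, 4/3)
3. E_x = -5/2  [EC · DA = 21 ∩ BE · CA = -521/6]
4. E_y = 3  [EC · DA = 21 ∩ BE · CA = -521/6]
   → E = (-5/2, 3)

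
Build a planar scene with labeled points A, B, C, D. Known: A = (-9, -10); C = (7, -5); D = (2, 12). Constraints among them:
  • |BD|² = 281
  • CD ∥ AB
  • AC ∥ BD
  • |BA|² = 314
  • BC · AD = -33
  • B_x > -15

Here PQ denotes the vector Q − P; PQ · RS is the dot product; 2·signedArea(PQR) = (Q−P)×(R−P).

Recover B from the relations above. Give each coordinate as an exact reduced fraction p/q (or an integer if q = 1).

1. B_x = -14  [AC ∥ BD ∩ CD ∥ AB]
2. B_y = 7  [AC ∥ BD ∩ CD ∥ AB]
   → B = (-14, 7)

B = (-14, 7)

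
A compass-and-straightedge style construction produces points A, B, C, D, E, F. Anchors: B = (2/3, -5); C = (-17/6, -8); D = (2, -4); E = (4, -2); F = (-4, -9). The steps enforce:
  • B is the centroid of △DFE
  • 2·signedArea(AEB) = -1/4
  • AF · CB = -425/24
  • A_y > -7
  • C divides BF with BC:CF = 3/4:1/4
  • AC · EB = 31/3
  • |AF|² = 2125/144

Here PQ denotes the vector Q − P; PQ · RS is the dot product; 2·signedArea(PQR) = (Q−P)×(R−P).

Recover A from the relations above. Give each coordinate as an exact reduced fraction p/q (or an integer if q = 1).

A = (-13/12, -13/2)

1. A_x = -13/12  [AC · EB = 31/3 ∩ 2·signedArea(AEB) = -1/4]
2. A_y = -13/2  [AC · EB = 31/3 ∩ 2·signedArea(AEB) = -1/4]
   → A = (-13/12, -13/2)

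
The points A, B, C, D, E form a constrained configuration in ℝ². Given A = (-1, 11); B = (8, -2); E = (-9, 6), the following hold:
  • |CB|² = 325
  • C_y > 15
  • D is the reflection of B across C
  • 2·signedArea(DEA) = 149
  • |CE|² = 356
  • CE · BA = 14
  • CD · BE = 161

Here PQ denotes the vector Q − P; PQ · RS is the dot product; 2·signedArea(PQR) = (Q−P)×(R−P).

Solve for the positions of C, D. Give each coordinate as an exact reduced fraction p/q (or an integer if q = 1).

C = (7, 16)
D = (6, 34)

1. C_x = 7  [line 9·x + -13·y + 145 = 0 ∩ |CB|² = 325]
2. C_y = 16  [line 9·x + -13·y + 145 = 0 ∩ |CB|² = 325]
   → C = (7, 16)
3. D_x = 6  [D is the reflection of B across C]
4. D_y = 34  [D is the reflection of B across C]
   → D = (6, 34)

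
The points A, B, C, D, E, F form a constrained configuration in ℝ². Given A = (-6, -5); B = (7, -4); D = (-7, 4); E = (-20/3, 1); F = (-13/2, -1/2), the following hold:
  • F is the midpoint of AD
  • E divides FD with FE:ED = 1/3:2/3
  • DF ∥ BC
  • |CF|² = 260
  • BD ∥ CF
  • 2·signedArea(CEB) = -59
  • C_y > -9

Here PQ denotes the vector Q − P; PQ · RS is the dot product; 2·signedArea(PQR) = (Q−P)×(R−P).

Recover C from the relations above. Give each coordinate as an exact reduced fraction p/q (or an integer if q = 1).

1. C_x = 15/2  [BD ∥ CF ∩ DF ∥ BC]
2. C_y = -17/2  [BD ∥ CF ∩ DF ∥ BC]
   → C = (15/2, -17/2)

C = (15/2, -17/2)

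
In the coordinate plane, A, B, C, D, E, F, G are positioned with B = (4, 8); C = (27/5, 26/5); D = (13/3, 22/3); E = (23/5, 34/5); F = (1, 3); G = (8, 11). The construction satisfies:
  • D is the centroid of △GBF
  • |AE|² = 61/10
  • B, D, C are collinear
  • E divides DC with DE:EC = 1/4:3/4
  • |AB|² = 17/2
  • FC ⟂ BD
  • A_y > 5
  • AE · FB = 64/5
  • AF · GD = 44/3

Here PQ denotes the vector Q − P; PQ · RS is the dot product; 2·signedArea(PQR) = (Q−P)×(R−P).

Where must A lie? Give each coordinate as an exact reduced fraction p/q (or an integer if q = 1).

A = (5/2, 11/2)

1. A_x = 5/2  [AE · FB = 64/5 ∩ AF · GD = 44/3]
2. A_y = 11/2  [AE · FB = 64/5 ∩ AF · GD = 44/3]
   → A = (5/2, 11/2)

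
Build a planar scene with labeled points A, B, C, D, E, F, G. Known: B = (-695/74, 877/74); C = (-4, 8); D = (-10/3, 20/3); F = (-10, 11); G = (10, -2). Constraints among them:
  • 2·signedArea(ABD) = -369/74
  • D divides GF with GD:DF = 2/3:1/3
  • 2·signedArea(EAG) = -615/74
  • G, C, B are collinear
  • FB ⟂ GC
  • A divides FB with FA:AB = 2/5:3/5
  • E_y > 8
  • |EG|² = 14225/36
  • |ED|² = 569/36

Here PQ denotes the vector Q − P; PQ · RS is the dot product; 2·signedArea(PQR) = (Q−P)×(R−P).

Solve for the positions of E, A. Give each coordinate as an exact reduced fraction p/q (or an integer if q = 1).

A = (-361/37, 2098/185)
E = (-20/3, 53/6)

1. A_x = -361/37  [A divides FB with FA:AB = 2/5:3/5]
2. A_y = 2098/185  [A divides FB with FA:AB = 2/5:3/5]
   → A = (-361/37, 2098/185)
3. E_x = -20/3  [line 2468/185·x + 731/37·y + -6333/74 = 0 ∩ |ED|² = 569/36]
4. E_y = 53/6  [line 2468/185·x + 731/37·y + -6333/74 = 0 ∩ |ED|² = 569/36]
   → E = (-20/3, 53/6)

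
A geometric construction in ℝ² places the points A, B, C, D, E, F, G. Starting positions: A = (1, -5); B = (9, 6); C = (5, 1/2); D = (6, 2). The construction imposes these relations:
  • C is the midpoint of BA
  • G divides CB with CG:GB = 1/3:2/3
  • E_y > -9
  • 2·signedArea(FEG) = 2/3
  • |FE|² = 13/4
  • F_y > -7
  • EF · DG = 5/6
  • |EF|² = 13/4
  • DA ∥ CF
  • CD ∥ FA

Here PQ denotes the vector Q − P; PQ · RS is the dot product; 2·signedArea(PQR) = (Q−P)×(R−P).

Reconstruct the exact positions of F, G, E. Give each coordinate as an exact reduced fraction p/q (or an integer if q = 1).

1. F_x = 0  [CD ∥ FA ∩ DA ∥ CF]
2. F_y = -13/2  [CD ∥ FA ∩ DA ∥ CF]
   → F = (0, -13/2)
3. G_x = 19/3  [G divides CB with CG:GB = 1/3:2/3]
4. G_y = 7/3  [G divides CB with CG:GB = 1/3:2/3]
   → G = (19/3, 7/3)
5. E_x = -1  [EF · DG = 5/6 ∩ 2·signedArea(FEG) = 2/3]
6. E_y = -8  [EF · DG = 5/6 ∩ 2·signedArea(FEG) = 2/3]
   → E = (-1, -8)

E = (-1, -8)
F = (0, -13/2)
G = (19/3, 7/3)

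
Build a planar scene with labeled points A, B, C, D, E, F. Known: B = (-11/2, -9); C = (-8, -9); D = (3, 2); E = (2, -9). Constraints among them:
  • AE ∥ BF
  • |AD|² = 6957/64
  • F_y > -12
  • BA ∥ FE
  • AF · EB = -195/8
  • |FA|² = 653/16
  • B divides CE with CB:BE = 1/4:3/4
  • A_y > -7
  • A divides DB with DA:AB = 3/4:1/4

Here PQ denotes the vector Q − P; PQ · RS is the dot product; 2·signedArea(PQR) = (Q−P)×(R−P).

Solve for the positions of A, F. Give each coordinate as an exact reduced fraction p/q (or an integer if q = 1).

A = (-27/8, -25/4)
F = (-1/8, -47/4)

1. A_x = -27/8  [A divides DB with DA:AB = 3/4:1/4]
2. A_y = -25/4  [A divides DB with DA:AB = 3/4:1/4]
   → A = (-27/8, -25/4)
3. F_x = -1/8  [BA ∥ FE ∩ AE ∥ BF]
4. F_y = -47/4  [BA ∥ FE ∩ AE ∥ BF]
   → F = (-1/8, -47/4)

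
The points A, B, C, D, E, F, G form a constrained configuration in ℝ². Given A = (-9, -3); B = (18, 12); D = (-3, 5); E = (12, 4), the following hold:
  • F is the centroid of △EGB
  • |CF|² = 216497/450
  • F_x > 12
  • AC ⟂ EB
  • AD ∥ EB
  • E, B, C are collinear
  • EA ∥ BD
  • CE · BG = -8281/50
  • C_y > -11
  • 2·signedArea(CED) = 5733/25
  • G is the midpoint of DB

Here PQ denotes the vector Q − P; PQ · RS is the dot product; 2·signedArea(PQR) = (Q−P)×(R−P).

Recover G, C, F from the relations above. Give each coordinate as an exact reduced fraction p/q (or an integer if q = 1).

1. G_x = 15/2  [G is the midpoint of DB]
2. G_y = 17/2  [G is the midpoint of DB]
   → G = (15/2, 17/2)
3. C_x = 27/25  [E, B, C are collinear ∩ AC ⟂ EB]
4. C_y = -264/25  [E, B, C are collinear ∩ AC ⟂ EB]
   → C = (27/25, -264/25)
5. F_x = 25/2  [F is the centroid of △EGB]
6. F_y = 49/6  [F is the centroid of △EGB]
   → F = (25/2, 49/6)

C = (27/25, -264/25)
F = (25/2, 49/6)
G = (15/2, 17/2)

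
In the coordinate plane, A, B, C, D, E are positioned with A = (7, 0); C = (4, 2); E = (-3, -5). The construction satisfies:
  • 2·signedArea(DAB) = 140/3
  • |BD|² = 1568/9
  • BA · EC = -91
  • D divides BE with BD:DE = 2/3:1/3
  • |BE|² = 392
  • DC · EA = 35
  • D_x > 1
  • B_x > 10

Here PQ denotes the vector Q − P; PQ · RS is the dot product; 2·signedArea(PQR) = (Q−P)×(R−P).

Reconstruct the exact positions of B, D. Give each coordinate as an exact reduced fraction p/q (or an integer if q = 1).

1. B_x = 11  [line -7·x + -7·y + 140 = 0 ∩ |BE|² = 392]
2. B_y = 9  [line -7·x + -7·y + 140 = 0 ∩ |BE|² = 392]
   → B = (11, 9)
3. D_x = 5/3  [D divides BE with BD:DE = 2/3:1/3]
4. D_y = -1/3  [D divides BE with BD:DE = 2/3:1/3]
   → D = (5/3, -1/3)

B = (11, 9)
D = (5/3, -1/3)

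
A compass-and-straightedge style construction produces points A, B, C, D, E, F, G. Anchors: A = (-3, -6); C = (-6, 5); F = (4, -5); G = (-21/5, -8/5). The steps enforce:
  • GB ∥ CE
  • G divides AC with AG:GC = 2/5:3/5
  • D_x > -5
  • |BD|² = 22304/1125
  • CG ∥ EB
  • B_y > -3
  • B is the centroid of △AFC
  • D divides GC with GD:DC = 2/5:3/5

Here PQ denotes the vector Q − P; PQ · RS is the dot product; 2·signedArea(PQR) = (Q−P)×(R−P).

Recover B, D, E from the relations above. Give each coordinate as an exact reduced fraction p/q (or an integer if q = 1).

1. B_x = -5/3  [B is the centroid of △AFC]
2. B_y = -2  [B is the centroid of △AFC]
   → B = (-5/3, -2)
3. D_x = -123/25  [D divides GC with GD:DC = 2/5:3/5]
4. D_y = 26/25  [D divides GC with GD:DC = 2/5:3/5]
   → D = (-123/25, 26/25)
5. E_x = -52/15  [CG ∥ EB ∩ GB ∥ CE]
6. E_y = 23/5  [CG ∥ EB ∩ GB ∥ CE]
   → E = (-52/15, 23/5)

B = (-5/3, -2)
D = (-123/25, 26/25)
E = (-52/15, 23/5)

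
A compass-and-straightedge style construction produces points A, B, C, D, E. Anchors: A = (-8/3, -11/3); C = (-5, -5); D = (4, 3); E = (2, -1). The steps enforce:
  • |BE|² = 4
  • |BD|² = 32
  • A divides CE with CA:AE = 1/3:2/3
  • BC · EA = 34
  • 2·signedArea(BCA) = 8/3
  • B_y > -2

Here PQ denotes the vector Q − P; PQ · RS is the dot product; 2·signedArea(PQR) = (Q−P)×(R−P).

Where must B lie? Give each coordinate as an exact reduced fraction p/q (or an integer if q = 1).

1. B_x = 0  [BC · EA = 34 ∩ 2·signedArea(BCA) = 8/3]
2. B_y = -1  [BC · EA = 34 ∩ 2·signedArea(BCA) = 8/3]
   → B = (0, -1)

B = (0, -1)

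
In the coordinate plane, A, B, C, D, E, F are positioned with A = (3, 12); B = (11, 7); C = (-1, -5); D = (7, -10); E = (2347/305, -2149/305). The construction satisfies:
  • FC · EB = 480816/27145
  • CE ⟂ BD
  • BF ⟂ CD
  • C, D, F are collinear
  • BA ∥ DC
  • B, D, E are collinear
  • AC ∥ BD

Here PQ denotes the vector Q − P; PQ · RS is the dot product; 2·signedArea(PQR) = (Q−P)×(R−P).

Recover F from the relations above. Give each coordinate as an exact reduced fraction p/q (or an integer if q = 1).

F = (199/89, -625/89)

1. F_x = 199/89  [C, D, F are collinear ∩ BF ⟂ CD]
2. F_y = -625/89  [C, D, F are collinear ∩ BF ⟂ CD]
   → F = (199/89, -625/89)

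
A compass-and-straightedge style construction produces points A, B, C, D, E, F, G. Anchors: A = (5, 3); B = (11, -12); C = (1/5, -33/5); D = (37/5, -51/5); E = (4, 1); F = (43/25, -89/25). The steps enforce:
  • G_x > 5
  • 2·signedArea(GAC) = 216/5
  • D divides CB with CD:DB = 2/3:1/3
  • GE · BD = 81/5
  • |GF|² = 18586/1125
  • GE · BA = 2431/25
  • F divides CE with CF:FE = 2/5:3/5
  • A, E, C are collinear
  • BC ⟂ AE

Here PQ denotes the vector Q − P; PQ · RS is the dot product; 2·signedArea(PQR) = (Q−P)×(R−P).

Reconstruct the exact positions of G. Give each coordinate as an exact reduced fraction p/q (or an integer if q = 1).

1. G_x = 418/75  [GE · BD = 81/5 ∩ GE · BA = 2431/25]
2. G_y = -364/75  [GE · BD = 81/5 ∩ GE · BA = 2431/25]
   → G = (418/75, -364/75)

G = (418/75, -364/75)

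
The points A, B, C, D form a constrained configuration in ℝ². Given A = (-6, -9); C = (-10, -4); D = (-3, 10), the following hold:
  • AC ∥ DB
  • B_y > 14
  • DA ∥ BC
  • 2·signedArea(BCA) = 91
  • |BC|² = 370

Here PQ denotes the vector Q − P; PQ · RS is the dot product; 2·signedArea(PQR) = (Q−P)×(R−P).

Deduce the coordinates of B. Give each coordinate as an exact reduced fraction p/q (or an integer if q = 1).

B = (-7, 15)

1. B_x = -7  [DA ∥ BC ∩ AC ∥ DB]
2. B_y = 15  [DA ∥ BC ∩ AC ∥ DB]
   → B = (-7, 15)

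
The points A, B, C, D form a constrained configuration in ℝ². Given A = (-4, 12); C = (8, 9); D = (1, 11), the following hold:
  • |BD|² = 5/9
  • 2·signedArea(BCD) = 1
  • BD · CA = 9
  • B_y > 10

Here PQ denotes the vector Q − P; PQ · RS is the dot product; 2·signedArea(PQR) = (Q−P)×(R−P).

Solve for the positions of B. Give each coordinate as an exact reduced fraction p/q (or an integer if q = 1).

1. B_x = 5/3  [2·signedArea(BCD) = 1 ∩ BD · CA = 9]
2. B_y = 32/3  [2·signedArea(BCD) = 1 ∩ BD · CA = 9]
   → B = (5/3, 32/3)

B = (5/3, 32/3)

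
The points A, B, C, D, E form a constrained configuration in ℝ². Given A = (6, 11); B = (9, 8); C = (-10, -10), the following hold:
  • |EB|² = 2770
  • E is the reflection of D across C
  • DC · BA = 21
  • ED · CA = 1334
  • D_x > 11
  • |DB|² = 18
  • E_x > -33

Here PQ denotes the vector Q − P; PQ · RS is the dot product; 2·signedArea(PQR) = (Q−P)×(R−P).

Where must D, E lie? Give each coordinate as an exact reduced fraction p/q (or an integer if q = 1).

D = (12, 5)
E = (-32, -25)

1. D_x = 12  [line 3·x + -3·y + -21 = 0 ∩ |DB|² = 18]
2. D_y = 5  [line 3·x + -3·y + -21 = 0 ∩ |DB|² = 18]
   → D = (12, 5)
3. E_x = -32  [E is the reflection of D across C]
4. E_y = -25  [E is the reflection of D across C]
   → E = (-32, -25)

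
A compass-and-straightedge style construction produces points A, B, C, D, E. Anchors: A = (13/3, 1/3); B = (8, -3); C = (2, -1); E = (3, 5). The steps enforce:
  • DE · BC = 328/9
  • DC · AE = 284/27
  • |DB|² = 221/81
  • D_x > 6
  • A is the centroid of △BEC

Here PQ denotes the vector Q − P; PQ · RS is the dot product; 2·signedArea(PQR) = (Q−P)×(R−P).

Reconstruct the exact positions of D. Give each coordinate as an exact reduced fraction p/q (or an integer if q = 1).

1. D_x = 61/9  [DC · AE = 284/27 ∩ DE · BC = 328/9]
2. D_y = -17/9  [DC · AE = 284/27 ∩ DE · BC = 328/9]
   → D = (61/9, -17/9)

D = (61/9, -17/9)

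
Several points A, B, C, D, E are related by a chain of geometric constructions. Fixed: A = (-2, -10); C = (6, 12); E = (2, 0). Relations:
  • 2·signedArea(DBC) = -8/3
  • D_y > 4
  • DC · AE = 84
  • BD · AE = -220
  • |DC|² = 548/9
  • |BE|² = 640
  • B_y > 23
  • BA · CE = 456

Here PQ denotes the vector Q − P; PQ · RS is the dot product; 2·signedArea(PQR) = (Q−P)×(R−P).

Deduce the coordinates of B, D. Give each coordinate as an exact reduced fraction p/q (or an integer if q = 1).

1. B_x = 10  [line 4·x + 12·y + -328 = 0 ∩ |BE|² = 640]
2. B_y = 24  [line 4·x + 12·y + -328 = 0 ∩ |BE|² = 640]
   → B = (10, 24)
3. D_x = 10/3  [BD · AE = -220 ∩ 2·signedArea(DBC) = -8/3]
4. D_y = 14/3  [BD · AE = -220 ∩ 2·signedArea(DBC) = -8/3]
   → D = (10/3, 14/3)

B = (10, 24)
D = (10/3, 14/3)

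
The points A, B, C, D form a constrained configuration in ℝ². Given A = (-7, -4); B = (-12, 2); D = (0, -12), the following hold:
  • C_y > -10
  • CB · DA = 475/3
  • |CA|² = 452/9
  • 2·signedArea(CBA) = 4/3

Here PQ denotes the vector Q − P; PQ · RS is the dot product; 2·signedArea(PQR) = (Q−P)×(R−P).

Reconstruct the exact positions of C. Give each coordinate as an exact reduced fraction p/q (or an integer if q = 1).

1. C_x = -7/3  [CB · DA = 475/3 ∩ 2·signedArea(CBA) = 4/3]
2. C_y = -28/3  [CB · DA = 475/3 ∩ 2·signedArea(CBA) = 4/3]
   → C = (-7/3, -28/3)

C = (-7/3, -28/3)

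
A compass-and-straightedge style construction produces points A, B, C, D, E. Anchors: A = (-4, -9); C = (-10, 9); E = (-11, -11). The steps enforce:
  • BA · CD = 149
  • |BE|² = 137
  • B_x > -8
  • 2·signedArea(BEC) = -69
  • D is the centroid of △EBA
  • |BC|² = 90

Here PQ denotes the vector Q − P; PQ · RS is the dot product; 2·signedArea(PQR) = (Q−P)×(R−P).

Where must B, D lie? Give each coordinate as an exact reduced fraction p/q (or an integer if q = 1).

1. B_x = -7  [line -20·x + 1·y + -140 = 0 ∩ |BE|² = 137]
2. B_y = 0  [line -20·x + 1·y + -140 = 0 ∩ |BE|² = 137]
   → B = (-7, 0)
3. D_x = -22/3  [BA · CD = 149 ∩ D is the centroid of △EBA]
4. D_y = -20/3  [BA · CD = 149 ∩ D is the centroid of △EBA]
   → D = (-22/3, -20/3)

B = (-7, 0)
D = (-22/3, -20/3)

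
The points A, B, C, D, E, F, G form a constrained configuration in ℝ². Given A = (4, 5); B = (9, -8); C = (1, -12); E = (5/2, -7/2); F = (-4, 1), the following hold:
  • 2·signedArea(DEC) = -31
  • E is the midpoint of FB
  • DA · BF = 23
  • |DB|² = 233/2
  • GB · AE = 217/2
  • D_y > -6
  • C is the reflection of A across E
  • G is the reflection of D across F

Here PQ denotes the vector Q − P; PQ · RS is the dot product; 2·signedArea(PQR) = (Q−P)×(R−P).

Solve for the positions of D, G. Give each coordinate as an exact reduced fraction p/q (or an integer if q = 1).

1. D_x = -3/2  [2·signedArea(DEC) = -31 ∩ DA · BF = 23]
2. D_y = -11/2  [2·signedArea(DEC) = -31 ∩ DA · BF = 23]
   → D = (-3/2, -11/2)
3. G_x = -13/2  [G is the reflection of D across F]
4. G_y = 15/2  [G is the reflection of D across F]
   → G = (-13/2, 15/2)

D = (-3/2, -11/2)
G = (-13/2, 15/2)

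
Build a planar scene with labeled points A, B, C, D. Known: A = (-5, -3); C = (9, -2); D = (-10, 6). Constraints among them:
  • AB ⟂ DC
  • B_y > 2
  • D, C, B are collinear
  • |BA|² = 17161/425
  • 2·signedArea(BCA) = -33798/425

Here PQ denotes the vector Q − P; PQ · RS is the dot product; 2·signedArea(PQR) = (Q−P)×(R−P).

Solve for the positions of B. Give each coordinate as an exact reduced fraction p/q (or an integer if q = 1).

1. B_x = -1077/425  [D, C, B are collinear ∩ AB ⟂ DC]
2. B_y = 1214/425  [D, C, B are collinear ∩ AB ⟂ DC]
   → B = (-1077/425, 1214/425)

B = (-1077/425, 1214/425)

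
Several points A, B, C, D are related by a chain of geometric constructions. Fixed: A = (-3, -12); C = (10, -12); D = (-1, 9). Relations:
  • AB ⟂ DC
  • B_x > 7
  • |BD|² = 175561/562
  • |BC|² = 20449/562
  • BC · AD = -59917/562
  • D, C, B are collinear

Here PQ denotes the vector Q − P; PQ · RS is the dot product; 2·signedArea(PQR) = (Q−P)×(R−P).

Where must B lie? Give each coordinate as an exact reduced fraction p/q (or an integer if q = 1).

B = (4047/562, -3741/562)

1. B_x = 4047/562  [D, C, B are collinear ∩ AB ⟂ DC]
2. B_y = -3741/562  [D, C, B are collinear ∩ AB ⟂ DC]
   → B = (4047/562, -3741/562)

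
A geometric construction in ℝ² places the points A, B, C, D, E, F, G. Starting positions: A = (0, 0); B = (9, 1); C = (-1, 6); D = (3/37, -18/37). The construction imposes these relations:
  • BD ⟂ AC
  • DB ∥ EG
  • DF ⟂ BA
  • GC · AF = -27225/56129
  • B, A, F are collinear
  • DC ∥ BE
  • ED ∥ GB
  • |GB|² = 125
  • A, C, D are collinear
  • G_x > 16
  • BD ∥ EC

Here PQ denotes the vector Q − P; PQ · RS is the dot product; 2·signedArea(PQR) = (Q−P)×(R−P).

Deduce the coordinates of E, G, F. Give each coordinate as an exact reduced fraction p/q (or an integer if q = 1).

1. E_x = 293/37  [BD ∥ EC ∩ DC ∥ BE]
2. E_y = 277/37  [BD ∥ EC ∩ DC ∥ BE]
   → E = (293/37, 277/37)
3. G_x = 623/37  [ED ∥ GB ∩ DB ∥ EG]
4. G_y = 332/37  [ED ∥ GB ∩ DB ∥ EG]
   → G = (623/37, 332/37)
5. F_x = 81/3034  [B, A, F are collinear ∩ DF ⟂ BA]
6. F_y = 9/3034  [B, A, F are collinear ∩ DF ⟂ BA]
   → F = (81/3034, 9/3034)

E = (293/37, 277/37)
F = (81/3034, 9/3034)
G = (623/37, 332/37)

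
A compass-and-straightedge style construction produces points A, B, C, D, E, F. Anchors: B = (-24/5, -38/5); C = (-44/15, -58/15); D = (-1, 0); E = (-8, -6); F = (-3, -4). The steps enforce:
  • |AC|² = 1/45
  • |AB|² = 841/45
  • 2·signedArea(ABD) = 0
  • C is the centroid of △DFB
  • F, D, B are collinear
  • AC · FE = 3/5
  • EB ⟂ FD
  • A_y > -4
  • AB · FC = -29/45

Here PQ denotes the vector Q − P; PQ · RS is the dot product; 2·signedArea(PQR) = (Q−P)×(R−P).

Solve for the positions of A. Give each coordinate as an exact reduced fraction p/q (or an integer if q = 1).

1. A_x = -43/15  [2·signedArea(ABD) = 0 ∩ AC · FE = 3/5]
2. A_y = -56/15  [2·signedArea(ABD) = 0 ∩ AC · FE = 3/5]
   → A = (-43/15, -56/15)

A = (-43/15, -56/15)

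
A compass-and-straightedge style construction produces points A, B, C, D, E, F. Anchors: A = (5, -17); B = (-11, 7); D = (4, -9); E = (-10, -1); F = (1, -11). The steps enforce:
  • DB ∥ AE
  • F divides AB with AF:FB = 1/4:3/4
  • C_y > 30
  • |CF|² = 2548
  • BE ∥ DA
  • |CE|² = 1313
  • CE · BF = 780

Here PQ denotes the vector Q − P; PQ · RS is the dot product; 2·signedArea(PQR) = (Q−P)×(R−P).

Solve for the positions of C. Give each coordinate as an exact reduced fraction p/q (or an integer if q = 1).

1. C_x = -27  [line -12·x + 18·y + -882 = 0 ∩ |CE|² = 1313]
2. C_y = 31  [line -12·x + 18·y + -882 = 0 ∩ |CE|² = 1313]
   → C = (-27, 31)

C = (-27, 31)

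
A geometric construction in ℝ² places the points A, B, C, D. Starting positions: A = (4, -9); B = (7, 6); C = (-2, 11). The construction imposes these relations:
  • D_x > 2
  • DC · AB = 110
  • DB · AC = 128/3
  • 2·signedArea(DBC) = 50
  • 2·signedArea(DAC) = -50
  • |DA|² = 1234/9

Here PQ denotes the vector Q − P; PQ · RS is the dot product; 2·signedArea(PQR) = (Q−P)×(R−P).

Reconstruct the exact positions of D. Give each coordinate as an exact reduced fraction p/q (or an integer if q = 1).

D = (3, 8/3)

1. D_x = 3  [2·signedArea(DAC) = -50 ∩ 2·signedArea(DBC) = 50]
2. D_y = 8/3  [2·signedArea(DAC) = -50 ∩ 2·signedArea(DBC) = 50]
   → D = (3, 8/3)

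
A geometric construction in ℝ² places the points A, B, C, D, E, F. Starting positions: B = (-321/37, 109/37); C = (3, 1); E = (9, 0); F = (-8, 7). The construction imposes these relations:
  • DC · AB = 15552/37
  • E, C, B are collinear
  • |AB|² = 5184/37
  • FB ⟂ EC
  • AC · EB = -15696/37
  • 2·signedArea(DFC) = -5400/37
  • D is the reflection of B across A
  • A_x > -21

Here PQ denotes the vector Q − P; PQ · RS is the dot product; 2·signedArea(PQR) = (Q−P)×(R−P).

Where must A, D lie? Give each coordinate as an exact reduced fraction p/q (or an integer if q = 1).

A = (-753/37, 181/37)
D = (-1185/37, 253/37)

1. A_x = -753/37  [line 654/37·x + -109/37·y + 13843/37 = 0 ∩ |AB|² = 5184/37]
2. A_y = 181/37  [line 654/37·x + -109/37·y + 13843/37 = 0 ∩ |AB|² = 5184/37]
   → A = (-753/37, 181/37)
3. D_x = -1185/37  [D is the reflection of B across A]
4. D_y = 253/37  [D is the reflection of B across A]
   → D = (-1185/37, 253/37)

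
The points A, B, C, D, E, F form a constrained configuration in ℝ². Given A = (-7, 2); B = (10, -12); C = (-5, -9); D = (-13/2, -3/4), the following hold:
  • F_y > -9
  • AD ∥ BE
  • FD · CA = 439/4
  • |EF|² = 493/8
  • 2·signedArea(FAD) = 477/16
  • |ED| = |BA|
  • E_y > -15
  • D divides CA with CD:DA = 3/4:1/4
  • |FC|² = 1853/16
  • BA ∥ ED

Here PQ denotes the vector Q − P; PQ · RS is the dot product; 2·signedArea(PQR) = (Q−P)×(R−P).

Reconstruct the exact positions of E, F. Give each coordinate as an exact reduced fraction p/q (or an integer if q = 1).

E = (21/2, -59/4)
F = (23/4, -17/2)

1. E_x = 21/2  [BA ∥ ED ∩ AD ∥ BE]
2. E_y = -59/4  [BA ∥ ED ∩ AD ∥ BE]
   → E = (21/2, -59/4)
3. F_x = 23/4  [2·signedArea(FAD) = 477/16 ∩ FD · CA = 439/4]
4. F_y = -17/2  [2·signedArea(FAD) = 477/16 ∩ FD · CA = 439/4]
   → F = (23/4, -17/2)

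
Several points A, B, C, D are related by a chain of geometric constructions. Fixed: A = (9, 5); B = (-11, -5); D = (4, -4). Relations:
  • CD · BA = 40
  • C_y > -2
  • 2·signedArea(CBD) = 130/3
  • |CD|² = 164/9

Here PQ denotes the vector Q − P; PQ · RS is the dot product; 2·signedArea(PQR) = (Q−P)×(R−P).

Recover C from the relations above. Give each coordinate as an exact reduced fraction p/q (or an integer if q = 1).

1. C_x = 2/3  [2·signedArea(CBD) = 130/3 ∩ CD · BA = 40]
2. C_y = -4/3  [2·signedArea(CBD) = 130/3 ∩ CD · BA = 40]
   → C = (2/3, -4/3)

C = (2/3, -4/3)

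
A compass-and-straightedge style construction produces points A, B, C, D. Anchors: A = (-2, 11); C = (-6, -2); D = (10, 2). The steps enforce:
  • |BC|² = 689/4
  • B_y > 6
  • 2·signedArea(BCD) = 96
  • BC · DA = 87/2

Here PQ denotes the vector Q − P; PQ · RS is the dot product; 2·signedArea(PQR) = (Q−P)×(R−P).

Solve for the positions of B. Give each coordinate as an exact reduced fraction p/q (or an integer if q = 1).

B = (4, 13/2)

1. B_x = 4  [2·signedArea(BCD) = 96 ∩ BC · DA = 87/2]
2. B_y = 13/2  [2·signedArea(BCD) = 96 ∩ BC · DA = 87/2]
   → B = (4, 13/2)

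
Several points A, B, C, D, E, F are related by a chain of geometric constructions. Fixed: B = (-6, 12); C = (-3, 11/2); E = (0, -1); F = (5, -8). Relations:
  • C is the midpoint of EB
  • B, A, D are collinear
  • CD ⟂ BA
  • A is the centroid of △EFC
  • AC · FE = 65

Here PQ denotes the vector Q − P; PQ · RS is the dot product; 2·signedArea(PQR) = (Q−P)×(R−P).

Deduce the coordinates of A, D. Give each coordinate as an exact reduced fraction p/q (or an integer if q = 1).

1. A_x = 2/3  [A is the centroid of △EFC]
2. A_y = -7/6  [A is the centroid of △EFC]
   → A = (2/3, -7/6)
3. D_x = -21706/7841  [B, A, D are collinear ∩ CD ⟂ BA]
4. D_y = 88091/15682  [B, A, D are collinear ∩ CD ⟂ BA]
   → D = (-21706/7841, 88091/15682)

A = (2/3, -7/6)
D = (-21706/7841, 88091/15682)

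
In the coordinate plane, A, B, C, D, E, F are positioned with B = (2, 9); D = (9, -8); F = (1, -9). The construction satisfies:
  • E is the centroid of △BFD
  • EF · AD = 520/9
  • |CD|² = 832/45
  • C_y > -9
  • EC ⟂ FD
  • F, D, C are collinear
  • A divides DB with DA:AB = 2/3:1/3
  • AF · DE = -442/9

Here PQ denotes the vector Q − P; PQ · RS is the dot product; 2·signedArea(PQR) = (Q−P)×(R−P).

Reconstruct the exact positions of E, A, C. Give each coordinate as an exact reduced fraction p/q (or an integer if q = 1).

A = (13/3, 10/3)
C = (71/15, -128/15)
E = (4, -8/3)

1. E_x = 4  [E is the centroid of △BFD]
2. E_y = -8/3  [E is the centroid of △BFD]
   → E = (4, -8/3)
3. A_x = 13/3  [A divides DB with DA:AB = 2/3:1/3]
4. A_y = 10/3  [A divides DB with DA:AB = 2/3:1/3]
   → A = (13/3, 10/3)
5. C_x = 71/15  [F, D, C are collinear ∩ EC ⟂ FD]
6. C_y = -128/15  [F, D, C are collinear ∩ EC ⟂ FD]
   → C = (71/15, -128/15)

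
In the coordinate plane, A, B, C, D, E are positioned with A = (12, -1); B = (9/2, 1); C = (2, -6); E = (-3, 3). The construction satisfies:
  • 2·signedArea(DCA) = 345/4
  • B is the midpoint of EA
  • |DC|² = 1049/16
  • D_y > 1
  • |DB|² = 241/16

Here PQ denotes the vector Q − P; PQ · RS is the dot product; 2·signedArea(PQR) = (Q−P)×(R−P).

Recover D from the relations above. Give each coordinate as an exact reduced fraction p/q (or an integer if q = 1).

D = (3/4, 2)

1. D_x = 3/4  [line -5·x + 10·y + -65/4 = 0 ∩ |DC|² = 1049/16]
2. D_y = 2  [line -5·x + 10·y + -65/4 = 0 ∩ |DC|² = 1049/16]
   → D = (3/4, 2)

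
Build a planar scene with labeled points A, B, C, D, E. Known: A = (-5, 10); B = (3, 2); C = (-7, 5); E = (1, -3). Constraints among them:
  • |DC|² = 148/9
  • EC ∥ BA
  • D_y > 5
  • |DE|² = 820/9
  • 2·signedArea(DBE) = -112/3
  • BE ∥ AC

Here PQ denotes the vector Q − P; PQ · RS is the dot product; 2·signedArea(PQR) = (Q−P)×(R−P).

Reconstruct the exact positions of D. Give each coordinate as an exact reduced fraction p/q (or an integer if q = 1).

D = (-3, 17/3)

1. D_x = -3  [line 5·x + -2·y + 79/3 = 0 ∩ |DE|² = 820/9]
2. D_y = 17/3  [line 5·x + -2·y + 79/3 = 0 ∩ |DE|² = 820/9]
   → D = (-3, 17/3)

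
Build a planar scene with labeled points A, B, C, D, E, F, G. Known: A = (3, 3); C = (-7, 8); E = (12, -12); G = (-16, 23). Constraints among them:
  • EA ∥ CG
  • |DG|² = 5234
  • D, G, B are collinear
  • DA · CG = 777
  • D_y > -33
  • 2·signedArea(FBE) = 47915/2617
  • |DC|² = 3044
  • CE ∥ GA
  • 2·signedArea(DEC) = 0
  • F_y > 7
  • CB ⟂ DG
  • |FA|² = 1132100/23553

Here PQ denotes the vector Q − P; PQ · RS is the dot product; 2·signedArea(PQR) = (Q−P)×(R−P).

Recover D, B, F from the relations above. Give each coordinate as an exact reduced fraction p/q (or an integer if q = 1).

B = (-12544/2617, 25871/2617)
D = (31, -32)
F = (-17237/7851, 59593/7851)

1. D_x = 31  [2·signedArea(DEC) = 0 ∩ DA · CG = 777]
2. D_y = -32  [2·signedArea(DEC) = 0 ∩ DA · CG = 777]
   → D = (31, -32)
3. B_x = -12544/2617  [D, G, B are collinear ∩ CB ⟂ DG]
4. B_y = 25871/2617  [D, G, B are collinear ∩ CB ⟂ DG]
   → B = (-12544/2617, 25871/2617)
5. F_x = -17237/7851  [line 57275/2617·x + 43948/2617·y + -207839/2617 = 0 ∩ |FA|² = 1132100/23553]
6. F_y = 59593/7851  [line 57275/2617·x + 43948/2617·y + -207839/2617 = 0 ∩ |FA|² = 1132100/23553]
   → F = (-17237/7851, 59593/7851)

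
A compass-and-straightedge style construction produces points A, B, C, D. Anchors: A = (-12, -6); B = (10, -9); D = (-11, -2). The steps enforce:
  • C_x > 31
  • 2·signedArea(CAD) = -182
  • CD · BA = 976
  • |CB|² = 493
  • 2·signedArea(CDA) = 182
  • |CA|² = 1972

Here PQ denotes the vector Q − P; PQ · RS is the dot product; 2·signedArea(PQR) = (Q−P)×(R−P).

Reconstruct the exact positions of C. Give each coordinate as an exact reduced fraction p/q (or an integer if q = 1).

C = (32, -12)

1. C_x = 32  [2·signedArea(CDA) = 182 ∩ CD · BA = 976]
2. C_y = -12  [2·signedArea(CDA) = 182 ∩ CD · BA = 976]
   → C = (32, -12)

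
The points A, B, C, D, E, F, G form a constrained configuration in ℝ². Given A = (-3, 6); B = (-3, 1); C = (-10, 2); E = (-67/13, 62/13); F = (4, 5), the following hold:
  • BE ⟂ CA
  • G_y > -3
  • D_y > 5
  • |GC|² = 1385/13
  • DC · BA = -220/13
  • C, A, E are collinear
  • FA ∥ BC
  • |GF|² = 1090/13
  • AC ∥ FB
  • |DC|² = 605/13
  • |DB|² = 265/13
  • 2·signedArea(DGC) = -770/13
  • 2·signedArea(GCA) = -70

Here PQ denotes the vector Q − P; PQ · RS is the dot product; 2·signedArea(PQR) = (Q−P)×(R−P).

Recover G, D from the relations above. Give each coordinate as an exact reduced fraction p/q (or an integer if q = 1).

1. G_x = -11/13  [line -4·x + 7·y + 16 = 0 ∩ |GC|² = 1385/13]
2. G_y = -36/13  [line -4·x + 7·y + 16 = 0 ∩ |GC|² = 1385/13]
   → G = (-11/13, -36/13)
3. D_x = -53/13  [2·signedArea(DGC) = -770/13 ∩ DC · BA = -220/13]
4. D_y = 70/13  [2·signedArea(DGC) = -770/13 ∩ DC · BA = -220/13]
   → D = (-53/13, 70/13)

D = (-53/13, 70/13)
G = (-11/13, -36/13)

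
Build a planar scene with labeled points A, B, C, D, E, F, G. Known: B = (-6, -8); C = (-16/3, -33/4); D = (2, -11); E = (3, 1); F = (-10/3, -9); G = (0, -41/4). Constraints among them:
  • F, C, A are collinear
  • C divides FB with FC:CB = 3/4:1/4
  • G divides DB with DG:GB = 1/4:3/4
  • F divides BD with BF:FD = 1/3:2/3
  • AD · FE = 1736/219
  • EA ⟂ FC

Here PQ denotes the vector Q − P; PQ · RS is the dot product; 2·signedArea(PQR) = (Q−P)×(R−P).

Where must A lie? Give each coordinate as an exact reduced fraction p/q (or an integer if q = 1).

A = (-78/73, -719/73)

1. A_x = -78/73  [F, C, A are collinear ∩ EA ⟂ FC]
2. A_y = -719/73  [F, C, A are collinear ∩ EA ⟂ FC]
   → A = (-78/73, -719/73)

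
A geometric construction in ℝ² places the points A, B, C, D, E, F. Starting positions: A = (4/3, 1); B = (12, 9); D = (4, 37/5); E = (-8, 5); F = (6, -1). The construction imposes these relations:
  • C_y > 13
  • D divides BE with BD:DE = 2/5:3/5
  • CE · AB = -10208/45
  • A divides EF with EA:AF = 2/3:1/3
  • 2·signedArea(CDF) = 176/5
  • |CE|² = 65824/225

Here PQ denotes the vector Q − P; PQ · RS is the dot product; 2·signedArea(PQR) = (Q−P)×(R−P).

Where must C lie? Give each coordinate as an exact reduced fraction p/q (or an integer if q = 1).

C = (20/3, 69/5)

1. C_x = 20/3  [2·signedArea(CDF) = 176/5 ∩ CE · AB = -10208/45]
2. C_y = 69/5  [2·signedArea(CDF) = 176/5 ∩ CE · AB = -10208/45]
   → C = (20/3, 69/5)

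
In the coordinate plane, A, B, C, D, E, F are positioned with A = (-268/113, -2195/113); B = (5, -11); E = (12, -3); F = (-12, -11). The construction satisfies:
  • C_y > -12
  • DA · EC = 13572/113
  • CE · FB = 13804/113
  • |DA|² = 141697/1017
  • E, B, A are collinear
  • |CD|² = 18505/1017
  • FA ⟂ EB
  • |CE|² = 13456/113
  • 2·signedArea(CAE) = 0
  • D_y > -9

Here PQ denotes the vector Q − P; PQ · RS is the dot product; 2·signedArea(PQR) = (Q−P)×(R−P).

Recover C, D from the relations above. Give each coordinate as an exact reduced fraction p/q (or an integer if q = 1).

C = (544/113, -1267/113)
D = (5/3, -25/3)

1. C_x = 544/113  [2·signedArea(CAE) = 0 ∩ CE · FB = 13804/113]
2. C_y = -1267/113  [2·signedArea(CAE) = 0 ∩ CE · FB = 13804/113]
   → C = (544/113, -1267/113)
3. D_x = 5/3  [line 812/113·x + 928/113·y + 6380/113 = 0 ∩ |DA|² = 141697/1017]
4. D_y = -25/3  [line 812/113·x + 928/113·y + 6380/113 = 0 ∩ |DA|² = 141697/1017]
   → D = (5/3, -25/3)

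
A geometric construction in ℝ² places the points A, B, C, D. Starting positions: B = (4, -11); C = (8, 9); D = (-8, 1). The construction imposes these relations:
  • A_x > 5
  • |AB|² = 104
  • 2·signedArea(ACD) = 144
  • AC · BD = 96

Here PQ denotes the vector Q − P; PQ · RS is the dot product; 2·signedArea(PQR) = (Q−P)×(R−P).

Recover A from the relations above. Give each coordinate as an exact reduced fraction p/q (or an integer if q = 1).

1. A_x = 6  [2·signedArea(ACD) = 144 ∩ AC · BD = 96]
2. A_y = -1  [2·signedArea(ACD) = 144 ∩ AC · BD = 96]
   → A = (6, -1)

A = (6, -1)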